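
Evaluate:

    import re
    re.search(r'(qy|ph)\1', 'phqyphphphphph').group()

A backreference is literal: `\1` must see the identical characters the first group matched.
Unlike `match`, `search` isn't anchored — it looks for the pattern anywhere in the string.
The match spans [4:8] → 'phph'.
Captured: group 1 = 'ph'.

'phph'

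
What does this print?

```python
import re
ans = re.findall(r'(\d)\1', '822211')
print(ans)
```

['2', '1']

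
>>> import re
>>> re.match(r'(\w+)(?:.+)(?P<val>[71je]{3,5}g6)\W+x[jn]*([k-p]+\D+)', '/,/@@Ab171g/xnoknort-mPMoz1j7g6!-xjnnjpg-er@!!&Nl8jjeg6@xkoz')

None

`match` is anchored at position 0; if the pattern doesn't fit there, it returns None.
Here the string doesn't start with a match, so the call returns None.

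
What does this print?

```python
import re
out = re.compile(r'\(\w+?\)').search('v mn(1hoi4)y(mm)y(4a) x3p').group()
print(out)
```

(1hoi4)

The match spans [4:11] → '(1hoi4)'.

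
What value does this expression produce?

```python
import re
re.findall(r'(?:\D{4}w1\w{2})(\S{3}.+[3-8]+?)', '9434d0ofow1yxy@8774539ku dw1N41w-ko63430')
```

['1w-ko6343']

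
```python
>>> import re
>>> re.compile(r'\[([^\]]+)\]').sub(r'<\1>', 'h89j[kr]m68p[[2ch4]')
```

'h89j<kr>m68p<[2ch4>'

Matches: at [4:8] → '[kr]'; at [12:19] → '[[2ch4]'.
`\1` in the replacement pulls in group 1's text for each match.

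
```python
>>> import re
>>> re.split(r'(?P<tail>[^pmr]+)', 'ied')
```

['', 'ied', '']

Pattern: one or more of any character except [pmr] (captured as 'tail').
Matches to split on: at [0:3] → 'ied'.
The group in the pattern means `split` returns the separators' captures alongside the pieces.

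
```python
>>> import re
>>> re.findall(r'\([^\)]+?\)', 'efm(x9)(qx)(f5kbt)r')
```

['(x9)', '(qx)', '(f5kbt)']

Scanning left to right: at [3:7] → '(x9)'; at [7:11] → '(qx)'; at [11:18] → '(f5kbt)'.
No capturing groups, so `findall` returns the 3 full match strings.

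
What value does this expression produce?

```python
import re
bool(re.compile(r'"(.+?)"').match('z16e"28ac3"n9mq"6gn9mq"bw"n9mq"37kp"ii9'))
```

False

`re.match` only tries the pattern at the start of the string.
Here the string doesn't start with a match, so the call returns None, and `bool(None)` is False.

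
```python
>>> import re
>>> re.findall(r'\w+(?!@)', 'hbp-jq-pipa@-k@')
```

The negative lookaround is zero-width — it rules out positions where the adjacent text would match, without consuming anything.
Scanning left to right: at [0:3] → 'hbp'; at [4:6] → 'jq'; at [7:10] → 'pip'.
`findall` yields the raw match text (3 of them) because the pattern has no groups.

['hbp', 'jq', 'pip']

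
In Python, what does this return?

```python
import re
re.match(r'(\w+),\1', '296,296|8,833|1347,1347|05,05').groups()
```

After group 1 captures some text, `\1` only succeeds where that same text appears again.
With `match`, the pattern is implicitly anchored at the beginning.
The match spans [0:7] → '296,296'.
Captured: group 1 = '296'.

('296',)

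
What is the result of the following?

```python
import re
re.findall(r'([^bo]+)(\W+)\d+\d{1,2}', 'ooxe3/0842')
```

The pattern matches one or more of any character except [bo] (captured); then one or more of a non-word character (captured); then one or more of a digit, then 1 to 2 of a digit.
With 2 capturing groups, `findall` returns a 2-tuple per match.

[('xe3', '/')]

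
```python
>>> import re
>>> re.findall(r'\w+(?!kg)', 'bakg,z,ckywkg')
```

A negative assertion filters positions out without eating any characters.
Scanning left to right: at [0:4] → 'bakg'; at [5:6] → 'z'; at [7:13] → 'ckywkg'.
No capturing groups, so `findall` returns the 3 full match strings.

['bakg', 'z', 'ckywkg']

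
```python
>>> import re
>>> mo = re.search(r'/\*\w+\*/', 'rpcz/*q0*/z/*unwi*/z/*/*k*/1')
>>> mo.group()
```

'/*q0*/'

`re.search` tries every starting position until one works.
The match spans [4:10] → '/*q0*/'.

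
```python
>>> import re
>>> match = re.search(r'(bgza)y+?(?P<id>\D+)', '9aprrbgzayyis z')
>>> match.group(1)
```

The match spans [5:15] → 'bgzayyis z'.
Captured: group 1 = 'bgza', group 2 = 'yis z'.

'bgza'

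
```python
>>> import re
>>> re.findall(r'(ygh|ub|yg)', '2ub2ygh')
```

['ub', 'ygh']

The regex engine tests alternatives in the order written; an earlier branch that matches wins even if a later one would match more.
Because there's exactly one group, `findall` drops the full match and keeps group 1 from each hit.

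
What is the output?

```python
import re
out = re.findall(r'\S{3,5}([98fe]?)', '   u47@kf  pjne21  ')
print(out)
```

Pattern: 3 to 5 of a non-whitespace character; then optionally one of [98fe] (captured).
Scanning left to right: at [3:9] match 'u47@kf', group 1 = 'f'; at [11:16] match 'pjne2', group 1 = ''.
`findall` collects group 1 from each match (2 total).

['f', '']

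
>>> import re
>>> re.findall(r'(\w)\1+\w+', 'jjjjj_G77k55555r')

After group 1 captures some text, `\1` only succeeds where that same text appears again.
Matches: at [0:16] match 'jjjjj_G77k55555r', group 1 = 'j'.
One capturing group, so `findall` returns just the captured substring from the one match — 1 in all.

['j']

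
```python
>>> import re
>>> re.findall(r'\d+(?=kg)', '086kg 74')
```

The `(?=…)`/`(?<=…)` assertion just peeks at neighbouring text; it doesn't advance the match position.
Walking the string: at [0:3] → '086'.
No capturing groups, so `findall` returns the 1 full match string.

['086']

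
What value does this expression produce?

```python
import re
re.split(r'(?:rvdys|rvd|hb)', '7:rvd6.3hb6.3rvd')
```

['7:', '6.3', '6.3', '']

Splitting on the pattern gives 4 pieces.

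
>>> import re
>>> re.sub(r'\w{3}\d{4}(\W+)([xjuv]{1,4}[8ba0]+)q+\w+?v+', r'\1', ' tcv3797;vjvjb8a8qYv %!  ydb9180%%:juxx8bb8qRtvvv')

The pattern matches exactly 3 of a word character, then exactly 4 of a digit; then one or more of a non-word character (captured); then 1 to 4 of one of [xjuv], then one or more of one of [8ba0] (captured); then one or more of the literal 'q', then one or more of a word character (lazy), then one or more of a literal 'v'.
Matches: at [1:20] → 'tcv3797;vjvjb8a8qYv'; at [25:49] → 'ydb9180%%:juxx8bb8qRtvvv'.
Each match is replaced using the text its own group 1 captured.

' ; %!  %%:'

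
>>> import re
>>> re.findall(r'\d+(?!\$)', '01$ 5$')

['0']

`(?!…)`/`(?<!…)` only lets a position through if the neighbouring text does NOT match; no characters are consumed.
`findall` yields the raw match text (1 of them) because the pattern has no groups.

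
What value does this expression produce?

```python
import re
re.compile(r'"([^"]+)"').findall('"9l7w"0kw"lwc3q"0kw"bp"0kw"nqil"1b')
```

['9l7w', 'lwc3q', 'bp', 'nqil']

Matches: at [0:6] match '"9l7w"', group 1 = '9l7w'; at [9:16] match '"lwc3q"', group 1 = 'lwc3q'; at [19:23] match '"bp"', group 1 = 'bp'; at [26:32] match '"nqil"', group 1 = 'nqil'.
Because there's exactly one group, `findall` drops the full match and keeps group 1 from each hit.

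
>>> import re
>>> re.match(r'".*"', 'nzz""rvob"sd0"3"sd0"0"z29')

None

`re.match` won't scan ahead — the pattern has to work from the very first character.
Here the string doesn't start with a match, so the call returns None.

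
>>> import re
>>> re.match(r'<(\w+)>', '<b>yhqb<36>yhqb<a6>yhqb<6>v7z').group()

`re.match` won't scan ahead — the pattern has to work from the very first character.
The match spans [0:3] → '<b>'.

'<b>'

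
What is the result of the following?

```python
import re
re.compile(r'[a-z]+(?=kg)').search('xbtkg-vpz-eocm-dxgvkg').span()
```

(0, 3)

The positive lookaround only admits positions where the adjacent text matches; those characters stay outside the span.
`search` walks the string left to right and returns the first match it finds.
The match spans [0:3] → 'xbt'.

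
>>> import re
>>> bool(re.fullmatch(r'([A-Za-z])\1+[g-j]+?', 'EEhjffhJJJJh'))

False

A backreference is literal: `\1` must see the identical characters the first group matched.
`fullmatch` succeeds only if the pattern covers the string from start to end.
Here the string isn't matched end-to-end, so the call returns None, and `bool(None)` is False.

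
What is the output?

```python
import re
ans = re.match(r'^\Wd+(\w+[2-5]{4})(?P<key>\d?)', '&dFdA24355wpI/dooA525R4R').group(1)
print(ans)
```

FdA24355

The pattern matches anchored at the start of the string; then a non-word character; then one or more of a literal 'd'; then one or more of a word character, then exactly 4 of a character in [2-5] (captured); then optionally a digit (captured as 'key').
With `match`, the pattern is implicitly anchored at the beginning.
The match spans [0:10] → '&dFdA24355'.
Captured: group 1 = 'FdA24355', group 2 = ''.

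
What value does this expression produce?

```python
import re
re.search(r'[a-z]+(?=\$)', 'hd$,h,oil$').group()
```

Because the assertion is zero-width, the text it checks is not consumed and won't appear in the result.
`re.search` scans for the first position where the pattern succeeds.
The match spans [0:2] → 'hd'.

'hd'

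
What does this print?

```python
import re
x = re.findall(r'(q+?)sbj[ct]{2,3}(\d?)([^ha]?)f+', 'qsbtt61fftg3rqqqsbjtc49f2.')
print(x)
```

[('qqq', '4', '9')]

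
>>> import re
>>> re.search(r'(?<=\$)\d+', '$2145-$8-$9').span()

(1, 5)

The `(?=…)`/`(?<=…)` assertion just peeks at neighbouring text; it doesn't advance the match position.
Unlike `match`, `search` isn't anchored — it looks for the pattern anywhere in the string.
The match spans [1:5] → '2145'.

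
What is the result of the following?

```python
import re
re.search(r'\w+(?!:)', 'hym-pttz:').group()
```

'hym'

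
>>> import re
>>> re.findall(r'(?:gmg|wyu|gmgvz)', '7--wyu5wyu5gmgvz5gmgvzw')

['wyu', 'wyu', 'gmg', 'gmg']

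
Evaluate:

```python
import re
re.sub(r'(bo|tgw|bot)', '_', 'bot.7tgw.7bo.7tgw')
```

Alternation isn't longest-match — the leftmost alternative that fits at this position is chosen.
Matches: at [0:2] → 'bo'; at [5:8] → 'tgw'; at [10:12] → 'bo'; at [14:17] → 'tgw'.
Each match is replaced by '_'.

'_t.7_.7_.7_'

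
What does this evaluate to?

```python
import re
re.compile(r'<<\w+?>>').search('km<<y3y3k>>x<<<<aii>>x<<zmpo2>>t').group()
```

`re.search` scans for the first position where the pattern succeeds.
The match spans [2:11] → '<<y3y3k>>'.

'<<y3y3k>>'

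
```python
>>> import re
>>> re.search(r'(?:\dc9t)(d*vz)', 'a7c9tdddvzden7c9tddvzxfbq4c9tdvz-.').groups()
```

The match spans [1:10] → '7c9tdddvz'.
Captured: group 1 = 'dddvz'.

('dddvz',)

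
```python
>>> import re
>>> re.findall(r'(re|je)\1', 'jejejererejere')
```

`\1` has to match the exact text group 1 already captured.
Scanning left to right: at [0:4] match 'jeje', group 1 = 'je'; at [6:10] match 'rere', group 1 = 're'.
`findall` collects group 1 from each match (2 total).

['je', 're']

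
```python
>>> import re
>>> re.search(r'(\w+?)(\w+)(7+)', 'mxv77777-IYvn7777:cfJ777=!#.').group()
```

'mxv77777'

This matches one or more of a word character (lazy) (captured); then one or more of a word character (captured); then one or more of a literal '7' (captured).
The match spans [0:8] → 'mxv77777'.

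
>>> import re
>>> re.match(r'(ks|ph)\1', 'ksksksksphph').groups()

A backreference is literal: `\1` must see the identical characters the first group matched.
`re.match` only tries the pattern at the start of the string.
The match spans [0:4] → 'ksks'.
Captured: group 1 = 'ks'.

('ks',)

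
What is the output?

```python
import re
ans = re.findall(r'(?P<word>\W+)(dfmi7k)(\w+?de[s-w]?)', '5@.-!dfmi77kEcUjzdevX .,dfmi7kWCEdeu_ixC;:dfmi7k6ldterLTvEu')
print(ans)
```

[(' .,', 'dfmi7k', 'WCEdeu')]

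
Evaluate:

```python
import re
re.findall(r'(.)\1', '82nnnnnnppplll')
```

['n', 'n', 'n', 'p', 'l']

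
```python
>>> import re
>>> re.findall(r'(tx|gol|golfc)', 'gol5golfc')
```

The regex engine tests alternatives in the order written; an earlier branch that matches wins even if a later one would match more.
Scanning left to right: at [0:3] match 'gol', group 1 = 'gol'; at [4:7] match 'gol', group 1 = 'gol'.
One capturing group, so `findall` returns just the captured substring from each match — 2 in all.

['gol', 'gol']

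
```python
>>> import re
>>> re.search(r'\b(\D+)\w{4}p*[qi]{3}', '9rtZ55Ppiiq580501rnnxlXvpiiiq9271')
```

None

The pattern matches a word boundary (`\b`, zero-width); then one or more of a non-digit (captured); then exactly 4 of a word character, then zero or more of a literal 'p', then exactly 3 of one of [qi].
Unlike `match`, `search` isn't anchored — it looks for the pattern anywhere in the string.
Here no position works, so the call returns None.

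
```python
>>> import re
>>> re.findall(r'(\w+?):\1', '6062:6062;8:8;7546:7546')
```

The backreference `\1` re-matches whatever the first group consumed, character for character.
Matches: at [0:9] match '6062:6062', group 1 = '6062'; at [10:13] match '8:8', group 1 = '8'; at [14:23] match '7546:7546', group 1 = '7546'.
With a single group, `findall` returns only what that group captured — 3 items.

['6062', '8', '7546']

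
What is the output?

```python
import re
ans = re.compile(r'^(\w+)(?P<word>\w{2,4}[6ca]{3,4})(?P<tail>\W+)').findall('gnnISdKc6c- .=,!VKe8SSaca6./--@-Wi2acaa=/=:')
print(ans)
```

[('gnnIS', 'dKc6c', '- .=,!')]

Multiple groups make `findall` return tuples — one 3-tuple for the one match.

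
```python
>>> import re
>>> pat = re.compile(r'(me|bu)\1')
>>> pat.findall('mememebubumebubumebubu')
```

['me', 'bu', 'bu', 'bu']

A backreference is literal: `\1` must see the identical characters the first group matched.
Scanning left to right: at [0:4] match 'meme', group 1 = 'me'; at [6:10] match 'bubu', group 1 = 'bu'; at [12:16] match 'bubu', group 1 = 'bu'; at [18:22] match 'bubu', group 1 = 'bu'.
`findall` collects group 1 from each match (4 total).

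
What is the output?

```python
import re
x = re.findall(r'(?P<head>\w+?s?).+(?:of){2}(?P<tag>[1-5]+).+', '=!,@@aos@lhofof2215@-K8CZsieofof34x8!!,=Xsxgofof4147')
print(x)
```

The pattern matches one or more of a word character (lazy), then optionally a literal 's' (captured as 'head'); then one or more of any character, then the literal 'of' repeated 2 times; then one or more of a character in [1-5] (captured as 'tag'); then one or more of any character.
Because the quantifier is non-greedy, it stops expanding at the earliest point where the rest of the pattern can succeed.
Walking the string: at [5:52] match 'aos@lhofof2215@-K8CZsieofof34x8!!,=Xsxgofof4147', groups = ('a', '414').
`findall` packs the 2 group values into a tuple for every match.

[('a', '414')]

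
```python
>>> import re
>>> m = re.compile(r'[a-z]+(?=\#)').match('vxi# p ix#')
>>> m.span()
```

(0, 3)

`match` is anchored at position 0; if the pattern doesn't fit there, it returns None.
The match spans [0:3] → 'vxi'.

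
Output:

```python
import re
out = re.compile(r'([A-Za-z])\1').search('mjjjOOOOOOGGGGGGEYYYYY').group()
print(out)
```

After group 1 captures some text, `\1` only succeeds where that same text appears again.
The match spans [1:3] → 'jj'.

jj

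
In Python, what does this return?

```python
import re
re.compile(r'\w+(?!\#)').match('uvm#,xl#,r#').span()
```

(0, 2)

The negative lookahead/lookbehind blocks any match where the forbidden context is present.
`re.match` only tries the pattern at the start of the string.
The match spans [0:2] → 'uv'.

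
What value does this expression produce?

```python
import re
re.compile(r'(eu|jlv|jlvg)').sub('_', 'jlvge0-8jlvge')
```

'_ge0-8_ge'

The regex engine tests alternatives in the order written; an earlier branch that matches wins even if a later one would match more.
Matches: at [0:3] → 'jlv'; at [8:11] → 'jlv'.
`sub` substitutes '_' at each match site.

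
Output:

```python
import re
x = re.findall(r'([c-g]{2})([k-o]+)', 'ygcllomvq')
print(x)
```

[('gc', 'llom')]

This matches exactly 2 of a character in [c-g] (captured); then one or more of a character in [k-o] (captured).
Walking the string: at [1:7] match 'gcllom', groups = ('gc', 'llom').
`findall` packs the 2 group values into a tuple for every match.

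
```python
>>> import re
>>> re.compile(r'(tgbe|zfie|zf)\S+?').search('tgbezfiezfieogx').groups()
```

('tgbe',)

The match spans [0:5] → 'tgbez'.
Captured: group 1 = 'tgbe'.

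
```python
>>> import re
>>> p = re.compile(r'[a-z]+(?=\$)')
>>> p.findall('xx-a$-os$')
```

['a', 'os']

The positive lookaround only admits positions where the adjacent text matches; those characters stay outside the span.
Scanning left to right: at [3:4] → 'a'; at [6:8] → 'os'.
No capturing groups, so `findall` returns the 2 full match strings.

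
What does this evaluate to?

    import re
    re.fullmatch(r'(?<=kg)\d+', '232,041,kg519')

Lookahead/lookbehind check context without consuming it, so the matched span excludes the asserted characters.
For `fullmatch`, every character of the input must be accounted for by the pattern.
Here there's no way to consume every character, so the call returns None.

None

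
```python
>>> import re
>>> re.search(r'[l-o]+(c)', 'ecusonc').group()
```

'onc'

Pattern: one or more of a character in [l-o]; then a literal 'c' (captured).
`re.search` scans for the first position where the pattern succeeds.
The match spans [4:7] → 'onc'.
Captured: group 1 = 'c'.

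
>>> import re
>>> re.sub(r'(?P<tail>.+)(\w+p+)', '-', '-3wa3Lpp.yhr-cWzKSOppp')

Pattern: one or more of any character (captured as 'tail'); then one or more of a word character, then one or more of a literal 'p' (captured).
Matches: at [0:22] → '-3wa3Lpp.yhr-cWzKSOppp'.
`sub` substitutes '-' at each match site.

'-'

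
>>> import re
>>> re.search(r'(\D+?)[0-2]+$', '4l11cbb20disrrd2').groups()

('disrrd',)

This matches one or more of a non-digit (lazy) (captured); then one or more of a character in [0-2]; then anchored at the end.
`re.search` tries every starting position until one works.
The match spans [9:16] → 'disrrd2'.
Captured: group 1 = 'disrrd'.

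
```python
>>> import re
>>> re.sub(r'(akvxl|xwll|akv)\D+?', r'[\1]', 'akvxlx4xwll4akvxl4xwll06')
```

Alternation isn't longest-match — the leftmost alternative that fits at this position is chosen.
Matches: at [0:6] → 'akvxlx'; at [12:16] → 'akvx'.
Each match is replaced using the text its own group 1 captured.

'[akvxl]4xwll4[akv]l4xwll06'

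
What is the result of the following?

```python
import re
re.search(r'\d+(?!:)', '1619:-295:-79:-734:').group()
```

The negative lookahead/lookbehind blocks any match where the forbidden context is present.
`search` walks the string left to right and returns the first match it finds.
The match spans [0:3] → '161'.

'161'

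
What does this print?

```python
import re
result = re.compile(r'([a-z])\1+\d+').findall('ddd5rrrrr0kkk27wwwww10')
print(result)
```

['d', 'r', 'k', 'w']

`\1` is not a pattern — it's the concrete string captured by group 1, re-applied verbatim.
Matches: at [0:4] match 'ddd5', group 1 = 'd'; at [4:10] match 'rrrrr0', group 1 = 'r'; at [10:15] match 'kkk27', group 1 = 'k'; at [15:22] match 'wwwww10', group 1 = 'w'.
Because there's exactly one group, `findall` drops the full match and keeps group 1 from each hit.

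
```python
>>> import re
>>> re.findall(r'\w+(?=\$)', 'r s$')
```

['s']

The positive lookaround only admits positions where the adjacent text matches; those characters stay outside the span.
Scanning left to right: at [2:3] → 's'.
`findall` yields the raw match text (1 of them) because the pattern has no groups.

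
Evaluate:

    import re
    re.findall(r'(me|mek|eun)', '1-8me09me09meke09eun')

The regex engine tests alternatives in the order written; an earlier branch that matches wins even if a later one would match more.
Scanning left to right: at [3:5] match 'me', group 1 = 'me'; at [7:9] match 'me', group 1 = 'me'; at [11:13] match 'me', group 1 = 'me'; at [17:20] match 'eun', group 1 = 'eun'.
`findall` collects group 1 from each match (4 total).

['me', 'me', 'me', 'eun']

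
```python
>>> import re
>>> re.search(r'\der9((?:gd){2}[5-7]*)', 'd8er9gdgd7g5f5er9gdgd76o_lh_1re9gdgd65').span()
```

(1, 10)

This matches a digit, then the literal 'er9'; then the literal 'gd' repeated 2 times, then zero or more of a character in [5-7] (captured).
Unlike `match`, `search` isn't anchored — it looks for the pattern anywhere in the string.
The match spans [1:10] → '8er9gdgd7'.
Captured: group 1 = 'gdgd7'.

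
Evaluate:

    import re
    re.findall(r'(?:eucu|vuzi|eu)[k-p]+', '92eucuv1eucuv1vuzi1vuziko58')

['vuziko']

`findall` yields the raw match text (1 of them) because the pattern has no groups.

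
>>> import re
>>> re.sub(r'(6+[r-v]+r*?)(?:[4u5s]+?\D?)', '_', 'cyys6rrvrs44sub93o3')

'cyys_4sub93o3'

The `?` after the quantifier makes it lazy — it takes as little as possible before letting the rest of the pattern try.
Every occurrence is swapped for '_'.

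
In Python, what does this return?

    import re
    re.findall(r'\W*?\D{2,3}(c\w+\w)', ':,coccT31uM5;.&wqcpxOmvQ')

This matches zero or more of a non-word character (lazy); then 2 to 3 of a non-digit; then a literal 'c', then one or more of a word character, then a word character (captured).
Matches: at [0:12] match ':,coccT31uM5', group 1 = 'coccT31uM5'; at [12:24] match ';.&wqcpxOmvQ', group 1 = 'cpxOmvQ'.
With a single group, `findall` returns only what that group captured — 2 items.

['coccT31uM5', 'cpxOmvQ']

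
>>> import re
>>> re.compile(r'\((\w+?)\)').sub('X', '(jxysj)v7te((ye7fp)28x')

'Xv7te(X28x'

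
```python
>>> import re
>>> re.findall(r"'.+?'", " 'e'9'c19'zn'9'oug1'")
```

["'e'", "'c19'", "'9'"]

The `?` after the quantifier makes it lazy — it takes as little as possible before letting the rest of the pattern try.
Matches: at [1:4] → "'e'"; at [5:10] → "'c19'"; at [12:15] → "'9'".
With no groups in the pattern, `findall` gives back each whole match — 3 here.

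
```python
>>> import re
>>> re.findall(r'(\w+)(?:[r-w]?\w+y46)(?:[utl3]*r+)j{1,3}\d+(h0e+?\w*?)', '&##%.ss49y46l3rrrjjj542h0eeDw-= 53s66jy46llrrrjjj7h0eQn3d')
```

[('ss4', 'h0e'), ('53s66', 'h0e')]

The pattern matches one or more of a word character (captured); then optionally a character in [r-w], then one or more of a word character, then the literal 'y46' (non-capturing group); then zero or more of one of [utl3], then one or more of the literal 'r' (non-capturing group); then 1 to 3 of the literal 'j', then one or more of a digit; then the literal 'h0', then one or more of the literal 'e' (lazy), then zero or more of a word character (lazy) (captured).
Because the quantifier is non-greedy, it stops expanding at the earliest point where the rest of the pattern can succeed.
Walking the string: at [5:26] match 'ss49y46l3rrrjjj542h0e', groups = ('ss4', 'h0e'); at [32:53] match '53s66jy46llrrrjjj7h0e', groups = ('53s66', 'h0e').
Multiple groups make `findall` return tuples — one 2-tuple for each match.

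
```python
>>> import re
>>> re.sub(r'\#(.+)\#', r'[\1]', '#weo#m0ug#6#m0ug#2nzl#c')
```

'[weo#m0ug#6#m0ug#2nzl]c'

The replacement refers to a captured group, so each match is rewritten using its own captured text.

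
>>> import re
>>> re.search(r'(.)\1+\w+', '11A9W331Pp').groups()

A backreference is literal: `\1` must see the identical characters the first group matched.
Unlike `match`, `search` isn't anchored — it looks for the pattern anywhere in the string.
The match spans [0:10] → '11A9W331Pp'.
Captured: group 1 = '1'.

('1',)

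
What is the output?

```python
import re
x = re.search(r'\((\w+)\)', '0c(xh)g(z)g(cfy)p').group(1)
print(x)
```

xh

`search` walks the string left to right and returns the first match it finds.
The match spans [2:6] → '(xh)'.
Captured: group 1 = 'xh'.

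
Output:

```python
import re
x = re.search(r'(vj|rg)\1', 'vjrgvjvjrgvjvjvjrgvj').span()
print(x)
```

The backreference `\1` re-matches whatever the first group consumed, character for character.
The match spans [4:8] → 'vjvj'.

(4, 8)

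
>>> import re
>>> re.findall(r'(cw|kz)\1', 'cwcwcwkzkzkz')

['cw', 'kz']

The backreference `\1` re-matches whatever the first group consumed, character for character.
Scanning left to right: at [0:4] match 'cwcw', group 1 = 'cw'; at [6:10] match 'kzkz', group 1 = 'kz'.
`findall` collects group 1 from each match (2 total).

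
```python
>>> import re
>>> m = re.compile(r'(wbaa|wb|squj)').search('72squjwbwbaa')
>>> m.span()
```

(2, 6)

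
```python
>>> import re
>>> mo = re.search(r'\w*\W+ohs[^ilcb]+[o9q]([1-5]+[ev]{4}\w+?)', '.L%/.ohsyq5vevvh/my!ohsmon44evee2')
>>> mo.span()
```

Pattern: zero or more of a word character, then one or more of a non-word character; then the literal 'ohs', then one or more of any character except [ilcb], then one of [o9q]; then one or more of a character in [1-5], then exactly 4 of one of [ev], then one or more of a word character (lazy) (captured).
Unlike `match`, `search` isn't anchored — it looks for the pattern anywhere in the string.
The match spans [1:16] → 'L%/.ohsyq5vevvh'.
Captured: group 1 = '5vevvh'.

(1, 16)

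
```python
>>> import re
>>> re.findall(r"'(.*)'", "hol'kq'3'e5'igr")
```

["kq'3'e5"]

Walking the string: at [3:12] match "'kq'3'e5'", group 1 = "kq'3'e5".
`findall` collects group 1 from the one match (1 total).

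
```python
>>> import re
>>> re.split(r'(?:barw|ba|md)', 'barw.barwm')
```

['', '.', 'm']

The regex engine tests alternatives in the order written; an earlier branch that matches wins even if a later one would match more.
Each match becomes a cut point; 3 segments remain.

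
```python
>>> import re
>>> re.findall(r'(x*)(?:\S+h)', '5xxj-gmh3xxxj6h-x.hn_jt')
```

The pattern matches zero or more of a literal 'x' (captured); then one or more of a non-whitespace character, then the literal 'h' (non-capturing group).
Scanning left to right: at [0:19] match '5xxj-gmh3xxxj6h-x.h', group 1 = ''.
Because there's exactly one group, `findall` drops the full match and keeps group 1 from the one hit.

['']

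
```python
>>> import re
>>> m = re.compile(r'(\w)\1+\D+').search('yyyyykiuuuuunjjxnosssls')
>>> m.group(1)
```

'y'

The match spans [0:23] → 'yyyyykiuuuuunjjxnosssls'.
Captured: group 1 = 'y'.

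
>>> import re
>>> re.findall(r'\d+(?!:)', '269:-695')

['26', '695']

A negative assertion filters positions out without eating any characters.
Matches: at [0:2] → '26'; at [5:8] → '695'.
Since nothing is captured, `findall` lists the 2 matched substrings directly.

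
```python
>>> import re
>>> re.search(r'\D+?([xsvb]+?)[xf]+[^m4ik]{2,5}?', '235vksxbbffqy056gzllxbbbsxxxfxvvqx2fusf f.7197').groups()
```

The match spans [3:9] → 'vksxbb'.
Captured: group 1 = 's'.

('s',)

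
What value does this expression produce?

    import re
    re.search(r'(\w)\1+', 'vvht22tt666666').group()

'vv'

After group 1 captures some text, `\1` only succeeds where that same text appears again.
The match spans [0:2] → 'vv'.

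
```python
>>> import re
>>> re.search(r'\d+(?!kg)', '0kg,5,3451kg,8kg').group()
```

`(?!…)`/`(?<!…)` only lets a position through if the neighbouring text does NOT match; no characters are consumed.
The match spans [4:5] → '5'.

'5'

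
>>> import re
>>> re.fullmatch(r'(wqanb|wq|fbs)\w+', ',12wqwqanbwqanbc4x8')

None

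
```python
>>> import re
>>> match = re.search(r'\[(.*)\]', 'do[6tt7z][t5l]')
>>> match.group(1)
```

'6tt7z][t5l'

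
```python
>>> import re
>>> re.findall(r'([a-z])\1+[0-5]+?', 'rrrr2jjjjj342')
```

['r', 'j']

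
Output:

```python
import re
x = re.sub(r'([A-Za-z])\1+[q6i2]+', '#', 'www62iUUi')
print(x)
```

##

After group 1 captures some text, `\1` only succeeds where that same text appears again.
Matches: at [0:6] → 'www62i'; at [6:9] → 'UUi'.
Each match is replaced by '#'.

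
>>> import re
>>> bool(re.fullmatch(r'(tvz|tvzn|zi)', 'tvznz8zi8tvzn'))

False

For `fullmatch`, every character of the input must be accounted for by the pattern.
Here the string isn't matched end-to-end, so the call returns None, and `bool(None)` is False.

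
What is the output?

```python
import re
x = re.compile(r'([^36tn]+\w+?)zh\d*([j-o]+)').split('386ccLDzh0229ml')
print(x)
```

['3', '86ccLD', 'ml', '']

Pattern: one or more of any character except [36tn], then one or more of a word character (lazy) (captured); then the literal 'zh', then zero or more of a digit; then one or more of a character in [j-o] (captured).
`re.split` interleaves the captured-group text with the surrounding fragments.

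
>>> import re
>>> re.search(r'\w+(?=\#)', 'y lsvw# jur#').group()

'lsvw'

Because the assertion is zero-width, the text it checks is not consumed and won't appear in the result.
`search` walks the string left to right and returns the first match it finds.
The match spans [2:6] → 'lsvw'.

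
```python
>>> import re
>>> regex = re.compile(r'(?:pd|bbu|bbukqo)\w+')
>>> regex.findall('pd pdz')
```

Walking the string: at [3:6] → 'pdz'.
`findall` yields the raw match text (1 of them) because the pattern has no groups.

['pdz']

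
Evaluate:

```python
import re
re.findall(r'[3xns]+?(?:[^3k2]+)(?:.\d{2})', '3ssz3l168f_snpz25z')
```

['3l168f_snpz25']

The pattern matches one or more of one of [3xns] (lazy); then one or more of any character except [3k2] (non-capturing group); then any character, then exactly 2 of a digit (non-capturing group).
Scanning left to right: at [4:17] → '3l168f_snpz25'.
With no groups in the pattern, `findall` gives back each whole match — 1 here.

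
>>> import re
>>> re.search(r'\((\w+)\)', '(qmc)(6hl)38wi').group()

'(qmc)'

The match spans [0:5] → '(qmc)'.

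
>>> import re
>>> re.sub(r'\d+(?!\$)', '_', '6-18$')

Because the assertion is negative and zero-width, positions next to the forbidden text are skipped.
Matches: at [0:1] → '6'; at [2:3] → '1'.
Every occurrence is swapped for '_'.

'_-_8$'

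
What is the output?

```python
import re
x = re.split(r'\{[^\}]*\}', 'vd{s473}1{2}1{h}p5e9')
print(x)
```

['vd', '1', '1', 'p5e9']

Matches to split on: at [2:8] → '{s473}'; at [9:12] → '{2}'; at [13:16] → '{h}'.
The string is cut at each match, leaving 4 pieces.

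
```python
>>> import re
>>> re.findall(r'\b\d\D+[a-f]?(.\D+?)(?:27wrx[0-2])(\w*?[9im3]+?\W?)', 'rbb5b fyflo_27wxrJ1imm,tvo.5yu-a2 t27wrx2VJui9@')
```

[('2 t', 'VJui')]

The pattern matches a word boundary (`\b`, zero-width); then a digit, then one or more of a non-digit, then optionally a character in [a-f]; then any character, then one or more of a non-digit (lazy) (captured); then the literal '27w', then the literal 'rx', then a character in [0-2] (non-capturing group); then zero or more of a word character (lazy), then one or more of one of [9im3] (lazy), then optionally a non-word character (captured).
Because the quantifier is non-greedy, it stops expanding at the earliest point where the rest of the pattern can succeed.
Walking the string: at [27:45] match '5yu-a2 t27wrx2VJui', groups = ('2 t', 'VJui').
`findall` packs the 2 group values into a tuple for every match.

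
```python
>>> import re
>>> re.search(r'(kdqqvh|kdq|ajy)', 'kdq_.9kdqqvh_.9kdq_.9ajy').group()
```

Unlike `match`, `search` isn't anchored — it looks for the pattern anywhere in the string.
The match spans [0:3] → 'kdq'.
Captured: group 1 = 'kdq'.

'kdq'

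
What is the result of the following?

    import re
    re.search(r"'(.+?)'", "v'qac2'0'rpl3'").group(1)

'qac2'

A `+?`/`*?`/`{m,n}?` starts at its minimum and grows only as far as needed for what follows to match.
`re.search` tries every starting position until one works.
The match spans [1:7] → "'qac2'".
Captured: group 1 = 'qac2'.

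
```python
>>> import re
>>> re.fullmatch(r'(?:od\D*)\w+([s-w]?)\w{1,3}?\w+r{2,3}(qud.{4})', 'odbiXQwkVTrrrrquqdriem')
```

This matches the literal 'od', then zero or more of a non-digit (non-capturing group); then one or more of a word character; then optionally a character in [s-w] (captured); then 1 to 3 of a word character (lazy), then one or more of a word character; then 2 to 3 of a literal 'r'; then the literal 'qud', then exactly 4 of any character (captured).
For `fullmatch`, every character of the input must be accounted for by the pattern.
Here the pattern can't cover the whole string, so the call returns None.

None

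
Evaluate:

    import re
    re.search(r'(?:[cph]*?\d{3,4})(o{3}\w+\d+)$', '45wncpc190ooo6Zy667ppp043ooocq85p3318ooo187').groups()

The pattern matches zero or more of one of [cph] (lazy), then 3 to 4 of a digit (non-capturing group); then exactly 3 of a literal 'o', then one or more of a word character, then one or more of a digit (captured); then anchored at the end.
`re.search` tries every starting position until one works.
The match spans [4:43] → 'cpc190ooo6Zy667ppp043ooocq85p3318ooo187'.
Captured: group 1 = 'ooo6Zy667ppp043ooocq85p3318ooo187'.

('ooo6Zy667ppp043ooocq85p3318ooo187',)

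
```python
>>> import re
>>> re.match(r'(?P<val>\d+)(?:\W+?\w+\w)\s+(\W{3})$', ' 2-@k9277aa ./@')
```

None

The pattern matches one or more of a digit (captured as 'val'); then one or more of a non-word character (lazy), then one or more of a word character, then a word character (non-capturing group); then one or more of whitespace; then exactly 3 of a non-word character (captured); then anchored at the end.
With `match`, the pattern is implicitly anchored at the beginning.
Here the string doesn't start with a match, so the call returns None.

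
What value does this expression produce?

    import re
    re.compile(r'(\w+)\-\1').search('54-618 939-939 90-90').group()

`\1` has to match the exact text group 1 already captured.
The match spans [7:14] → '939-939'.

'939-939'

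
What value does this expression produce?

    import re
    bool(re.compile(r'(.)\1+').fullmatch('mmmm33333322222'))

False

After group 1 captures some text, `\1` only succeeds where that same text appears again.
`re.fullmatch` is like wrapping the pattern in `^…$` (in single-line mode).
Here the string isn't matched end-to-end, so the call returns None, and `bool(None)` is False.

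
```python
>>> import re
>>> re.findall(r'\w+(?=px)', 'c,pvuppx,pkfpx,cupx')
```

The `(?=…)`/`(?<=…)` assertion just peeks at neighbouring text; it doesn't advance the match position.
Since nothing is captured, `findall` lists the 3 matched substrings directly.

['pvup', 'pkf', 'cu']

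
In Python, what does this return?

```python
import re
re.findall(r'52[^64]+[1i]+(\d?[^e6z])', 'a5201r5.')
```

One capturing group, so `findall` returns just the captured substring from the one match — 1 in all.

['r']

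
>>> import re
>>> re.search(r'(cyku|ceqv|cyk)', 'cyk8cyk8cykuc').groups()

('cyk',)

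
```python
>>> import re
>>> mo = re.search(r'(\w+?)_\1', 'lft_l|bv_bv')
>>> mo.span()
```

After group 1 captures some text, `\1` only succeeds where that same text appears again.
The match spans [6:11] → 'bv_bv'.

(6, 11)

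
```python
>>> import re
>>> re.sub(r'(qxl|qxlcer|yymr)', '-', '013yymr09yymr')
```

Matches: at [3:7] → 'yymr'; at [9:13] → 'yymr'.
Every occurrence is swapped for '-'.

'013-09-'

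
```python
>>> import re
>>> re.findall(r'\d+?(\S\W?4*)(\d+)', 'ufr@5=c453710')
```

[('5', '3710')]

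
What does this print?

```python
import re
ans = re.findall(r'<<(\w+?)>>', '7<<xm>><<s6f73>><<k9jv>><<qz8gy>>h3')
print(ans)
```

['xm', 's6f73', 'k9jv', 'qz8gy']

Scanning left to right: at [1:7] match '<<xm>>', group 1 = 'xm'; at [7:16] match '<<s6f73>>', group 1 = 's6f73'; at [16:24] match '<<k9jv>>', group 1 = 'k9jv'; at [24:33] match '<<qz8gy>>', group 1 = 'qz8gy'.
Because there's exactly one group, `findall` drops the full match and keeps group 1 from each hit.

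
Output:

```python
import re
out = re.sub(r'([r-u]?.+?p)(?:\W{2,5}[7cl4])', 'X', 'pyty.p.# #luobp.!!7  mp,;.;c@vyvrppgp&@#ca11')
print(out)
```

XXXXa11

Pattern: optionally a character in [r-u], then one or more of any character (lazy), then the literal 'p' (captured); then 2 to 5 of a non-word character, then one of [7cl4] (non-capturing group).
Matches: at [0:11] → 'pyty.p.# #l'; at [11:19] → 'uobp.!!7'; at [19:28] → '  mp,;.;c'; at [28:41] → '@vyvrppgp&@#c'.
Each match is replaced by 'X'.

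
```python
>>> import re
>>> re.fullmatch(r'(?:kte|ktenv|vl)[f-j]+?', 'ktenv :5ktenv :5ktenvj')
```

None

`re.fullmatch` is like wrapping the pattern in `^…$` (in single-line mode).
Here the pattern can't cover the whole string, so the call returns None.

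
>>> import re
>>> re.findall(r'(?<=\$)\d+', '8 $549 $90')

['549', '90']

The `(?=…)`/`(?<=…)` assertion just peeks at neighbouring text; it doesn't advance the match position.
Walking the string: at [3:6] → '549'; at [8:10] → '90'.
With no groups in the pattern, `findall` gives back each whole match — 2 here.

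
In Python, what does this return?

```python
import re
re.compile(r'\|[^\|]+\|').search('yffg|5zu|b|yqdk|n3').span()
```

(4, 9)

The match spans [4:9] → '|5zu|'.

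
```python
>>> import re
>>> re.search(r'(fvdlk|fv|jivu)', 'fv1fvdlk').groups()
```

The match spans [0:2] → 'fv'.
Captured: group 1 = 'fv'.

('fv',)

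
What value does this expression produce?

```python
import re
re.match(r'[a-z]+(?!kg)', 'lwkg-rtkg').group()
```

The negative lookaround is zero-width — it rules out positions where the adjacent text would match, without consuming anything.
`re.match` only tries the pattern at the start of the string.
The match spans [0:4] → 'lwkg'.

'lwkg'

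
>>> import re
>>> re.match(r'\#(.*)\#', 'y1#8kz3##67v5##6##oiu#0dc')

With `match`, the pattern is implicitly anchored at the beginning.
Here the string doesn't start with a match, so the call returns None.

None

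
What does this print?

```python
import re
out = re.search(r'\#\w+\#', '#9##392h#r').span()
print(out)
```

(0, 3)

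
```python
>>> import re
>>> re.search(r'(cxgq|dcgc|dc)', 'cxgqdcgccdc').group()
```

`re.search` tries every starting position until one works.
The match spans [0:4] → 'cxgq'.
Captured: group 1 = 'cxgq'.

'cxgq'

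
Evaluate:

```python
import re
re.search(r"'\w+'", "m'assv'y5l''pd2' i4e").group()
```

"'assv'"

Unlike `match`, `search` isn't anchored — it looks for the pattern anywhere in the string.
The match spans [1:7] → "'assv'".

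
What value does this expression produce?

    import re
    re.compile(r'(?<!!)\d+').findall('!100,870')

['00', '870']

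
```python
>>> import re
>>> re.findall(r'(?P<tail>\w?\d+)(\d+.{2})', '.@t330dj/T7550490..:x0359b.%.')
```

[('t33', '0dj'), ('T755049', '0..'), ('x035', '9b.')]

Pattern: optionally a word character, then one or more of a digit (captured as 'tail'); then one or more of a digit, then exactly 2 of any character (captured).
2 groups means each result is a tuple of 2 captured strings — 3 here.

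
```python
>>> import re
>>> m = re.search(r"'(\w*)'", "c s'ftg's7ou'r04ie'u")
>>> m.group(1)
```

'ftg'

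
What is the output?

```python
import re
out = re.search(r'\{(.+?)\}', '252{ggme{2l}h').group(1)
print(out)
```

`search` walks the string left to right and returns the first match it finds.
The match spans [3:12] → '{ggme{2l}'.
Captured: group 1 = 'ggme{2l'.

ggme{2l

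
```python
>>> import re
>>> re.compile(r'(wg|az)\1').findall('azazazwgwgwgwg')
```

['az', 'wg', 'wg']

The backreference `\1` re-matches whatever the first group consumed, character for character.
Matches: at [0:4] match 'azaz', group 1 = 'az'; at [6:10] match 'wgwg', group 1 = 'wg'; at [10:14] match 'wgwg', group 1 = 'wg'.
Because there's exactly one group, `findall` drops the full match and keeps group 1 from each hit.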